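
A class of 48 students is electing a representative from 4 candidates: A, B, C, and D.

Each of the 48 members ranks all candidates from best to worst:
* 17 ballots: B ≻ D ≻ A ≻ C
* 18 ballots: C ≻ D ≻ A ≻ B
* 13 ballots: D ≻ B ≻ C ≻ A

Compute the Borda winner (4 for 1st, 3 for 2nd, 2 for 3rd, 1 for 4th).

D

A: 17×2 + 18×2 + 13×1 = 83
B: 17×4 + 18×1 + 13×3 = 125
C: 17×1 + 18×4 + 13×2 = 115
D: 17×3 + 18×3 + 13×4 = 157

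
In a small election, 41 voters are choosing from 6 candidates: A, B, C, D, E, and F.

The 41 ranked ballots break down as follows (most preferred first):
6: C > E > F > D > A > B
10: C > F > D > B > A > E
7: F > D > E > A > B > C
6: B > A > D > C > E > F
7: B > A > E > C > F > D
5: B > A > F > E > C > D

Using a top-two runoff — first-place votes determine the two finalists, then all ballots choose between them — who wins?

Round 1 first-place votes: A 0, B 18, C 16, D 0, E 0, F 7. B and C advance.
Runoff: B is ranked above C on 25 ballots, C above B on 16.

B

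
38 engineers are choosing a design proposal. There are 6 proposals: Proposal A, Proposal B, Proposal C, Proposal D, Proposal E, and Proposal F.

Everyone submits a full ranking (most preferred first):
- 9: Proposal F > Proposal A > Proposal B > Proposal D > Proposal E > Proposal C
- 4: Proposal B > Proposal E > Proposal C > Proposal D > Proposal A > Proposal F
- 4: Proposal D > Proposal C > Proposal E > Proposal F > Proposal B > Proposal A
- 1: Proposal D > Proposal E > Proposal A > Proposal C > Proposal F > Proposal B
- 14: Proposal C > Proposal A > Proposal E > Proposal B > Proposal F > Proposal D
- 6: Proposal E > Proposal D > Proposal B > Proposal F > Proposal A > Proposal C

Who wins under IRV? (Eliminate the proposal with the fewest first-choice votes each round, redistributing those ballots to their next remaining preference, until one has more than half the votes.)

Round 1: Proposal A 0, Proposal B 4, Proposal C 14, Proposal D 5, Proposal E 6, Proposal F 9. Proposal A eliminated.
Round 2: Proposal B 4, Proposal C 14, Proposal D 5, Proposal E 6, Proposal F 9. Proposal B eliminated.
Round 3: Proposal C 14, Proposal D 5, Proposal E 10, Proposal F 9. Proposal D eliminated.
Round 4: Proposal C 18, Proposal E 11, Proposal F 9. Proposal F eliminated.
Round 5: Proposal C 18, Proposal E 20. Proposal E has a majority (≥20).

Proposal E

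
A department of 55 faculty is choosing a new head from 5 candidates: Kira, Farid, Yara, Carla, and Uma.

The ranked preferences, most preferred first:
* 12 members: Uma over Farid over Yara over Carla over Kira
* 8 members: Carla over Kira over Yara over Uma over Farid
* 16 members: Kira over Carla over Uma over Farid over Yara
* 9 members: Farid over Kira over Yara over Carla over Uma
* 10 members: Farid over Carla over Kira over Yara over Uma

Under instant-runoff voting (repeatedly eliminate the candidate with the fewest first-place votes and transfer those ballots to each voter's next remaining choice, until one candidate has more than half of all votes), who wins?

Farid

Round 1: Kira 16, Farid 19, Yara 0, Carla 8, Uma 12. Yara eliminated.
Round 2: Kira 16, Farid 19, Carla 8, Uma 12. Carla eliminated.
Round 3: Kira 24, Farid 19, Uma 12. Uma eliminated.
Round 4: Kira 24, Farid 31. Farid has a majority (≥28).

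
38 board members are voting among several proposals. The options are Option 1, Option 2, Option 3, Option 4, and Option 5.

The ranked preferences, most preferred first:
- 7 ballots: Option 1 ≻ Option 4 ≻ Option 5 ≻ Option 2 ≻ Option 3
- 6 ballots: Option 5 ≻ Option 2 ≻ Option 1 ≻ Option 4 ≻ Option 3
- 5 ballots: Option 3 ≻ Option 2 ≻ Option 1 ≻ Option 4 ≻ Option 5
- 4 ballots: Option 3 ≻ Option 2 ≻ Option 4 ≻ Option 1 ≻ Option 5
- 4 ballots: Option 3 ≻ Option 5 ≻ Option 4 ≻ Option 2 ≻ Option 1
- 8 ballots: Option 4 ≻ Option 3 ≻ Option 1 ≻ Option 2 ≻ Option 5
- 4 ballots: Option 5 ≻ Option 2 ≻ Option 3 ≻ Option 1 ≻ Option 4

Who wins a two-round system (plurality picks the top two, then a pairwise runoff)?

Option 3

Round 1 first-place votes: Option 1 7, Option 2 0, Option 3 13, Option 4 8, Option 5 10. Option 3 and Option 5 advance.
Runoff: Option 3 is ranked above Option 5 on 21 ballots, Option 5 above Option 3 on 17.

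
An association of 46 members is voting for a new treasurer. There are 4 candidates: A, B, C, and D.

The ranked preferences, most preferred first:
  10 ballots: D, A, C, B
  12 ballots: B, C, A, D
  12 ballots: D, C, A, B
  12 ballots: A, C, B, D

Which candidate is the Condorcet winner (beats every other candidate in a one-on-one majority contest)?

C

C vs A: 24–22
C vs B: 34–12
C vs D: 24–22
C beats every other candidate.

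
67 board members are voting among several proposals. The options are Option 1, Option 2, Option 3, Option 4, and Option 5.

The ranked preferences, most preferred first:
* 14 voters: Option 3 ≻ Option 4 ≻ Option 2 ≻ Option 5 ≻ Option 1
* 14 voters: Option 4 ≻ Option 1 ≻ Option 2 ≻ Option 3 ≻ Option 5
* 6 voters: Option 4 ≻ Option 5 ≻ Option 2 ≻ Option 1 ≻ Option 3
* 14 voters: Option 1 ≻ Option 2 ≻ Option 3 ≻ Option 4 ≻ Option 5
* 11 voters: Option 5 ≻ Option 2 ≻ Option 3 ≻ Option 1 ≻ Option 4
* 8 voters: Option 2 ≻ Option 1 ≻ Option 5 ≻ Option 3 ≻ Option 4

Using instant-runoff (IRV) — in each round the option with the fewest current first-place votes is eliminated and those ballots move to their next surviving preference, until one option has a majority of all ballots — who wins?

Round 1: Option 1 14, Option 2 8, Option 3 14, Option 4 20, Option 5 11. Option 2 eliminated.
Round 2: Option 1 22, Option 3 14, Option 4 20, Option 5 11. Option 5 eliminated.
Round 3: Option 1 22, Option 3 25, Option 4 20. Option 4 eliminated.
Round 4: Option 1 42, Option 3 25. Option 1 has a majority (≥34).

Option 1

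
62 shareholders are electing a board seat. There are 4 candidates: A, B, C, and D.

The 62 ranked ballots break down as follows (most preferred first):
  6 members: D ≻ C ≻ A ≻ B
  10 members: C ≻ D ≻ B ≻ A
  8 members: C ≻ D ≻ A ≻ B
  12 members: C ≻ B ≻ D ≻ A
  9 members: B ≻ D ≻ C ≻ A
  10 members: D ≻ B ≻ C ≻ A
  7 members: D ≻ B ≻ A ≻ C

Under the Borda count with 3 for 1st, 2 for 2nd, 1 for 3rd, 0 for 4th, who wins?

D

A: 6×1 + 10×0 + 8×1 + 12×0 + 9×0 + 10×0 + 7×1 = 21
B: 6×0 + 10×1 + 8×0 + 12×2 + 9×3 + 10×2 + 7×2 = 95
C: 6×2 + 10×3 + 8×3 + 12×3 + 9×1 + 10×1 + 7×0 = 121
D: 6×3 + 10×2 + 8×2 + 12×1 + 9×2 + 10×3 + 7×3 = 135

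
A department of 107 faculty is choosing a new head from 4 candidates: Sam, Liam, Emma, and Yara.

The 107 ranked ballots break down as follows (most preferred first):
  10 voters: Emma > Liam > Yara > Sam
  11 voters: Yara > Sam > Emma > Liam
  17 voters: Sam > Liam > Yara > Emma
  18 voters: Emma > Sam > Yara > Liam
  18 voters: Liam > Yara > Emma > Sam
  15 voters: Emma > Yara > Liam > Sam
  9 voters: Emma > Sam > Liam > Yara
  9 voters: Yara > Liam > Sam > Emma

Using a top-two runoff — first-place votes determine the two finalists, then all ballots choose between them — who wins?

Round 1 first-place votes: Sam 17, Liam 18, Emma 52, Yara 20. Emma and Yara advance.
Runoff: Emma is ranked above Yara on 52 ballots, Yara above Emma on 55.

Yara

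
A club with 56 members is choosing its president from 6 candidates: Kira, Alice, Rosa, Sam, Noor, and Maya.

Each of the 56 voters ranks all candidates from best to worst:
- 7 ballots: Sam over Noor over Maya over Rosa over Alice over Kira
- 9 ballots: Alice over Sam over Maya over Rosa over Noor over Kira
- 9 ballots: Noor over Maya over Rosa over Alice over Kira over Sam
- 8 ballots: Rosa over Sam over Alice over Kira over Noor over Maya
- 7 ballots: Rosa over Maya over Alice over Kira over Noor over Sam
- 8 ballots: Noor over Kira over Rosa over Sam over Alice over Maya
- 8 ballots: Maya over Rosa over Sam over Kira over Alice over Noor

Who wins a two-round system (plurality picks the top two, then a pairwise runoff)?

Rosa

Round 1 first-place votes: Kira 0, Alice 9, Rosa 15, Sam 7, Noor 17, Maya 8. Noor and Rosa advance.
Runoff: Noor is ranked above Rosa on 24 ballots, Rosa above Noor on 32.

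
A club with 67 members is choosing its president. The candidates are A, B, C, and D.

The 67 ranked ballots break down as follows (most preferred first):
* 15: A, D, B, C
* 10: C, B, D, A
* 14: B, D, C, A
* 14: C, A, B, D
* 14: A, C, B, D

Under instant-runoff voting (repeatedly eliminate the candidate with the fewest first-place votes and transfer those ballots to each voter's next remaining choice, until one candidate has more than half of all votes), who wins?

C

Round 1: A 29, B 14, C 24, D 0. D eliminated.
Round 2: A 29, B 14, C 24. B eliminated.
Round 3: A 29, C 38. C has a majority (≥34).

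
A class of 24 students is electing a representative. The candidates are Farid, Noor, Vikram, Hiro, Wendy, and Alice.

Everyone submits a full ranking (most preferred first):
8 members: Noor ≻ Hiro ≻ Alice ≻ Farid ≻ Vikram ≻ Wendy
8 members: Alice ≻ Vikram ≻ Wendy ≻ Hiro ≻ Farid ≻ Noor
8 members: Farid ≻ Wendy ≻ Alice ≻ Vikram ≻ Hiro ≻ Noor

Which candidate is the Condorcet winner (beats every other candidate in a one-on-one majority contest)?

Alice vs Farid: 16–8
Alice vs Noor: 16–8
Alice vs Vikram: 24–0
Alice vs Hiro: 16–8
Alice vs Wendy: 16–8
Alice beats every other candidate.

Alice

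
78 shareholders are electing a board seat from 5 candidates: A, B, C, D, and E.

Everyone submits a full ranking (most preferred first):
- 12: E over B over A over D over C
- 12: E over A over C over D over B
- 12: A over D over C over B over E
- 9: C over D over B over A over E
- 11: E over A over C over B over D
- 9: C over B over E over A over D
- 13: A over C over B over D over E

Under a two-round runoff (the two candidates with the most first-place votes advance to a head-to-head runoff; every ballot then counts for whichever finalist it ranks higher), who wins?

Round 1 first-place votes: A 25, B 0, C 18, D 0, E 35. E and A advance.
Runoff: E is ranked above A on 44 ballots, A above E on 34.

E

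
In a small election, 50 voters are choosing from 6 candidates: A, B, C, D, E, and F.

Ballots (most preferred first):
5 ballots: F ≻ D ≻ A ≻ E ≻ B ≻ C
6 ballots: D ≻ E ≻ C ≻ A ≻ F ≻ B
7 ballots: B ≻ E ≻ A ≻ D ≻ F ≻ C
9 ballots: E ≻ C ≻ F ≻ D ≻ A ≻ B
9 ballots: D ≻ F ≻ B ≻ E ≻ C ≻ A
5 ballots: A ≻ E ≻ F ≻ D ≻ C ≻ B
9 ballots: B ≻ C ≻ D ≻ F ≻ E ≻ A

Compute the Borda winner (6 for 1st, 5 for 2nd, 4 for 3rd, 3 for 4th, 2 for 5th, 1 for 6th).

A: 5×4 + 6×3 + 7×4 + 9×2 + 9×1 + 5×6 + 9×1 = 132
B: 5×2 + 6×1 + 7×6 + 9×1 + 9×4 + 5×1 + 9×6 = 162
C: 5×1 + 6×4 + 7×1 + 9×5 + 9×2 + 5×2 + 9×5 = 154
D: 5×5 + 6×6 + 7×3 + 9×3 + 9×6 + 5×3 + 9×4 = 214
E: 5×3 + 6×5 + 7×5 + 9×6 + 9×3 + 5×5 + 9×2 = 204
F: 5×6 + 6×2 + 7×2 + 9×4 + 9×5 + 5×4 + 9×3 = 184

D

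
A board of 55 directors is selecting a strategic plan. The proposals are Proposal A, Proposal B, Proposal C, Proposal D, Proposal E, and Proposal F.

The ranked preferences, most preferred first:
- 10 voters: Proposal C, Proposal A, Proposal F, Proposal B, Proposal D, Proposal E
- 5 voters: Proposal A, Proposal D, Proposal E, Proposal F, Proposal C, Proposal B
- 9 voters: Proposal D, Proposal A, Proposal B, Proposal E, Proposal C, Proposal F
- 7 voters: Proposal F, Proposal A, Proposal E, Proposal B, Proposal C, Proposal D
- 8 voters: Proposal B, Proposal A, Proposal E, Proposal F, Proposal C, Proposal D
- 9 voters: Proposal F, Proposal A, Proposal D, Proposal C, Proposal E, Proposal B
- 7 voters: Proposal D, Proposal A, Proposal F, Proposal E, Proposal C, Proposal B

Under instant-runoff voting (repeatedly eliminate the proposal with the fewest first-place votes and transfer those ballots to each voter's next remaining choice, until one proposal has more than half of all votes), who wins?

Proposal F

Round 1: Proposal A 5, Proposal B 8, Proposal C 10, Proposal D 16, Proposal E 0, Proposal F 16. Proposal E eliminated.
Round 2: Proposal A 5, Proposal B 8, Proposal C 10, Proposal D 16, Proposal F 16. Proposal A eliminated.
Round 3: Proposal B 8, Proposal C 10, Proposal D 21, Proposal F 16. Proposal B eliminated.
Round 4: Proposal C 10, Proposal D 21, Proposal F 24. Proposal C eliminated.
Round 5: Proposal D 21, Proposal F 34. Proposal F has a majority (≥28).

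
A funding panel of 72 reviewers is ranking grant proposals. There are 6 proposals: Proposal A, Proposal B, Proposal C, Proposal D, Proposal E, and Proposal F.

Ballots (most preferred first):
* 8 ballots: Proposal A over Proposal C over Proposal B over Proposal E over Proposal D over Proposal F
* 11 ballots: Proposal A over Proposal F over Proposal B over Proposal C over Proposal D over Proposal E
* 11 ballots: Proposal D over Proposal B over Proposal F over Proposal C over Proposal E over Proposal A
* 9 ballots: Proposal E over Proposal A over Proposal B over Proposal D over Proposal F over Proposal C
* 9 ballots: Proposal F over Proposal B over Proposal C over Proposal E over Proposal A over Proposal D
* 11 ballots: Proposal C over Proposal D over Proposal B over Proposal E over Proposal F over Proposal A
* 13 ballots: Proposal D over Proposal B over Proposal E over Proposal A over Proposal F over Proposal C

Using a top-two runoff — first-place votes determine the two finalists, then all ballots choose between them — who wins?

Round 1 first-place votes: Proposal A 19, Proposal B 0, Proposal C 11, Proposal D 24, Proposal E 9, Proposal F 9. Proposal D and Proposal A advance.
Runoff: Proposal D is ranked above Proposal A on 35 ballots, Proposal A above Proposal D on 37.

Proposal A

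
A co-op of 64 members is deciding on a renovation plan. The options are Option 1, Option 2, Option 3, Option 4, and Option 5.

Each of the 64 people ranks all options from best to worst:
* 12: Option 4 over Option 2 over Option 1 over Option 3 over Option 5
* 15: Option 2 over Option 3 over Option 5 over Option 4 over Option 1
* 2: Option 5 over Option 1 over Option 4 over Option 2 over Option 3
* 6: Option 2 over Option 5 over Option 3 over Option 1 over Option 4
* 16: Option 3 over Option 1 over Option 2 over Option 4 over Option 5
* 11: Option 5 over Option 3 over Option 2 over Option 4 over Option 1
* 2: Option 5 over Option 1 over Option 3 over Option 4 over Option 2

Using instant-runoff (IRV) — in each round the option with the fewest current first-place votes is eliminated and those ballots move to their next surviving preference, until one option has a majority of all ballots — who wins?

Option 2

Round 1: Option 1 0, Option 2 21, Option 3 16, Option 4 12, Option 5 15. Option 1 eliminated.
Round 2: Option 2 21, Option 3 16, Option 4 12, Option 5 15. Option 4 eliminated.
Round 3: Option 2 33, Option 3 16, Option 5 15. Option 2 has a majority (≥33).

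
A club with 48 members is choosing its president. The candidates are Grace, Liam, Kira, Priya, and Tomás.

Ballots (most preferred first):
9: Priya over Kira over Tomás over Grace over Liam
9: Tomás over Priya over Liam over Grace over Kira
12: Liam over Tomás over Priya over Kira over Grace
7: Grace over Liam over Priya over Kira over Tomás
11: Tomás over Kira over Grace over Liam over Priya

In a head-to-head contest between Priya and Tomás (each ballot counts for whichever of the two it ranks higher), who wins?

Priya is ranked above Tomás on 16 ballots; Tomás above Priya on 32.

Tomás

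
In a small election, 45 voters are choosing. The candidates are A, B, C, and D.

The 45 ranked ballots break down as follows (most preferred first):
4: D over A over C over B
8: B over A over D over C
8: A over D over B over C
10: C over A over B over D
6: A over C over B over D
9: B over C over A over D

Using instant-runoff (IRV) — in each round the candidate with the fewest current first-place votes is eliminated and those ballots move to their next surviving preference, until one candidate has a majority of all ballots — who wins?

Round 1: A 14, B 17, C 10, D 4. D eliminated.
Round 2: A 18, B 17, C 10. C eliminated.
Round 3: A 28, B 17. A has a majority (≥23).

A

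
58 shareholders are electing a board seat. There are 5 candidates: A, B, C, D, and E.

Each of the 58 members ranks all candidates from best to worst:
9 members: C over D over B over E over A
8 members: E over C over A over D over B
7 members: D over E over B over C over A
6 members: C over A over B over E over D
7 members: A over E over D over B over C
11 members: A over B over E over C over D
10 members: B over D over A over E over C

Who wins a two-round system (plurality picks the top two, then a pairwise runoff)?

C

Round 1 first-place votes: A 18, B 10, C 15, D 7, E 8. A and C advance.
Runoff: A is ranked above C on 28 ballots, C above A on 30.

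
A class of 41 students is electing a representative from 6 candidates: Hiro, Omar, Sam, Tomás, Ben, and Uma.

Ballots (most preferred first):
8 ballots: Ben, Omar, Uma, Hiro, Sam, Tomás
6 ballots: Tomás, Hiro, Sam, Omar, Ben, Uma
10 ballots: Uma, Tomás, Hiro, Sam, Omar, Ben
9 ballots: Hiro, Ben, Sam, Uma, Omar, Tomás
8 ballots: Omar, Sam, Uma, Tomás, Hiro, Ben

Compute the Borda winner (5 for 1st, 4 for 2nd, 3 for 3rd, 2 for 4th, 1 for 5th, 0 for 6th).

Hiro

Hiro: 8×2 + 6×4 + 10×3 + 9×5 + 8×1 = 123
Omar: 8×4 + 6×2 + 10×1 + 9×1 + 8×5 = 103
Sam: 8×1 + 6×3 + 10×2 + 9×3 + 8×4 = 105
Tomás: 8×0 + 6×5 + 10×4 + 9×0 + 8×2 = 86
Ben: 8×5 + 6×1 + 10×0 + 9×4 + 8×0 = 82
Uma: 8×3 + 6×0 + 10×5 + 9×2 + 8×3 = 116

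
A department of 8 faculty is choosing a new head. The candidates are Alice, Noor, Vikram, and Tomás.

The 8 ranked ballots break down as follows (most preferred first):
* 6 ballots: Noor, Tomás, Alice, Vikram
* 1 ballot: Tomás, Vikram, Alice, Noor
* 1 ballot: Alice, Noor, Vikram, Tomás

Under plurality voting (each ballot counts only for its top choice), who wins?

First-place votes: Alice 1, Noor 6, Vikram 0, Tomás 1.

Noor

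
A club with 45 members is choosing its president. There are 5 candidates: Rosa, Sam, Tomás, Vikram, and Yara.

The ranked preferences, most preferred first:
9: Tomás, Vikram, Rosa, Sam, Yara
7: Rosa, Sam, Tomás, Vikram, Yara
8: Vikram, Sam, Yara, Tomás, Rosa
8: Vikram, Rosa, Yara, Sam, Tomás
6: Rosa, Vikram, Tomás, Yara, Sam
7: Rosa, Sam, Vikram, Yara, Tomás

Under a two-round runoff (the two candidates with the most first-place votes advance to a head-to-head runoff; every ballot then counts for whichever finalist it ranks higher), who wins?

Round 1 first-place votes: Rosa 20, Sam 0, Tomás 9, Vikram 16, Yara 0. Rosa and Vikram advance.
Runoff: Rosa is ranked above Vikram on 20 ballots, Vikram above Rosa on 25.

Vikram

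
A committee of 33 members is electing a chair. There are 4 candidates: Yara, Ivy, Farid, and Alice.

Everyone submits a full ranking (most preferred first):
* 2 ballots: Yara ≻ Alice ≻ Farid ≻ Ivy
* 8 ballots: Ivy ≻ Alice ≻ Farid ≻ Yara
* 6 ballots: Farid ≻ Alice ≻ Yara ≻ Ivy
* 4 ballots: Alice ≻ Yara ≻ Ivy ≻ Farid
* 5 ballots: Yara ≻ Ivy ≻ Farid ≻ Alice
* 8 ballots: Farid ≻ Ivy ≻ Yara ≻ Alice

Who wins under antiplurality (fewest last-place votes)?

Last-place votes: Yara 8, Ivy 8, Farid 4, Alice 13.

Farid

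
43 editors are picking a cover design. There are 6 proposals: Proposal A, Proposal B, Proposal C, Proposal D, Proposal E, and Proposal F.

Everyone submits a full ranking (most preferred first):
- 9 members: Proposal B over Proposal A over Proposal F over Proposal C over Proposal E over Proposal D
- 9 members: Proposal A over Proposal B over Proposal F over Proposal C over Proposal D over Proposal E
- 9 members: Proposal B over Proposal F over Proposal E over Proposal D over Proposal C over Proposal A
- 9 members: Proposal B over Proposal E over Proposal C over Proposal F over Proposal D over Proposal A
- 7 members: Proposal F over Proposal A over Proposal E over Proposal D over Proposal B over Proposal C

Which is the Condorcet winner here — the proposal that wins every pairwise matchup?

Proposal B vs Proposal A: 27–16
Proposal B vs Proposal C: 43–0
Proposal B vs Proposal D: 36–7
Proposal B vs Proposal E: 36–7
Proposal B vs Proposal F: 36–7
Proposal B beats every other proposal.

Proposal B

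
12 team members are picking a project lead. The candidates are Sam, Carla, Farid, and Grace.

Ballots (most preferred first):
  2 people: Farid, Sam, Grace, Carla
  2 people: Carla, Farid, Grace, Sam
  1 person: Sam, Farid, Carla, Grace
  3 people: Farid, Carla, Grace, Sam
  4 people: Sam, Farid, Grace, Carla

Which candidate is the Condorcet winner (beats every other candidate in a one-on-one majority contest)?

Farid

Farid vs Sam: 7–5
Farid vs Carla: 10–2
Farid vs Grace: 12–0
Farid beats every other candidate.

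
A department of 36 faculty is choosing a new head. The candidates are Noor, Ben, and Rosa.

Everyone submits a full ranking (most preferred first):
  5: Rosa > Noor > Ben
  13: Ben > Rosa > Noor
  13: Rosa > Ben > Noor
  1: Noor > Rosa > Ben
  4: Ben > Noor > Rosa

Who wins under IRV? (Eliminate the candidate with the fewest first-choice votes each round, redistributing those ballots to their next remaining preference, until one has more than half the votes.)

Round 1: Noor 1, Ben 17, Rosa 18. Noor eliminated.
Round 2: Ben 17, Rosa 19. Rosa has a majority (≥19).

Rosa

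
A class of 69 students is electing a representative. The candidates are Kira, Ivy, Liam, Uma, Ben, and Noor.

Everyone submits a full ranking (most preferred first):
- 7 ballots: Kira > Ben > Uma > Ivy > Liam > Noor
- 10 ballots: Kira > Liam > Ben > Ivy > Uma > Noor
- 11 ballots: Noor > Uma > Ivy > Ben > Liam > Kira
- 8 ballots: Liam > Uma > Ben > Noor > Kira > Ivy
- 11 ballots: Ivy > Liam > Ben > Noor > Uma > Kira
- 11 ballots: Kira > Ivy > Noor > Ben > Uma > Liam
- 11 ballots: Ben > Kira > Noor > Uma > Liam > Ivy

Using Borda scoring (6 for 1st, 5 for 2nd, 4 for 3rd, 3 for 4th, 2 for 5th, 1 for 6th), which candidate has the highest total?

Ben

Kira: 7×6 + 10×6 + 11×1 + 8×2 + 11×1 + 11×6 + 11×5 = 261
Ivy: 7×3 + 10×3 + 11×4 + 8×1 + 11×6 + 11×5 + 11×1 = 235
Liam: 7×2 + 10×5 + 11×2 + 8×6 + 11×5 + 11×1 + 11×2 = 222
Uma: 7×4 + 10×2 + 11×5 + 8×5 + 11×2 + 11×2 + 11×3 = 220
Ben: 7×5 + 10×4 + 11×3 + 8×4 + 11×4 + 11×3 + 11×6 = 283
Noor: 7×1 + 10×1 + 11×6 + 8×3 + 11×3 + 11×4 + 11×4 = 228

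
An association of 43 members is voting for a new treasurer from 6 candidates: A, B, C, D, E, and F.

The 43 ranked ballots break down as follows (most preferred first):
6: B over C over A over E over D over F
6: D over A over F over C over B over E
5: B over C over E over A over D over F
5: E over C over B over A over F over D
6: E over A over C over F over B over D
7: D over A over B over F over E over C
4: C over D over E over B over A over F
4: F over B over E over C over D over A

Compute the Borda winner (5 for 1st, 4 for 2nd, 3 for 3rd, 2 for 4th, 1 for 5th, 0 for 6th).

B

A: 6×3 + 6×4 + 5×2 + 5×2 + 6×4 + 7×4 + 4×1 + 4×0 = 118
B: 6×5 + 6×1 + 5×5 + 5×3 + 6×1 + 7×3 + 4×2 + 4×4 = 127
C: 6×4 + 6×2 + 5×4 + 5×4 + 6×3 + 7×0 + 4×5 + 4×2 = 122
D: 6×1 + 6×5 + 5×1 + 5×0 + 6×0 + 7×5 + 4×4 + 4×1 = 96
E: 6×2 + 6×0 + 5×3 + 5×5 + 6×5 + 7×1 + 4×3 + 4×3 = 113
F: 6×0 + 6×3 + 5×0 + 5×1 + 6×2 + 7×2 + 4×0 + 4×5 = 69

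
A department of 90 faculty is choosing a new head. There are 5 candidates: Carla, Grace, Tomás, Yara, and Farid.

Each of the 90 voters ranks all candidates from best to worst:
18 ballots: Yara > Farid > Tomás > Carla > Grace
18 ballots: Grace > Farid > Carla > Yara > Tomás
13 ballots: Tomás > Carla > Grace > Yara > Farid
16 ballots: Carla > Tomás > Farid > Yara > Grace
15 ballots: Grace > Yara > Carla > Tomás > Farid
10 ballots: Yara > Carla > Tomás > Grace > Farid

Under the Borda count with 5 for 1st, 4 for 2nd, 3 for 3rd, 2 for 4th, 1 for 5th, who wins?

Carla

Carla: 18×2 + 18×3 + 13×4 + 16×5 + 15×3 + 10×4 = 307
Grace: 18×1 + 18×5 + 13×3 + 16×1 + 15×5 + 10×2 = 258
Tomás: 18×3 + 18×1 + 13×5 + 16×4 + 15×2 + 10×3 = 261
Yara: 18×5 + 18×2 + 13×2 + 16×2 + 15×4 + 10×5 = 294
Farid: 18×4 + 18×4 + 13×1 + 16×3 + 15×1 + 10×1 = 230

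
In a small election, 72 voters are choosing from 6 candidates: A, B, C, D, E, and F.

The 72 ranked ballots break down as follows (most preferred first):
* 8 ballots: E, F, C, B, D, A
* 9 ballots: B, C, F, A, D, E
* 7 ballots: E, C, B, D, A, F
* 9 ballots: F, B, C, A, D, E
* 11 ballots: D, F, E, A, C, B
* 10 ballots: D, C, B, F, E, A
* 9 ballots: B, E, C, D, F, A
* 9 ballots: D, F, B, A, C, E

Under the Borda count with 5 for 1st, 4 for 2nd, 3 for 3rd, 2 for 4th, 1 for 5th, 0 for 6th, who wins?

B

A: 8×0 + 9×2 + 7×1 + 9×2 + 11×2 + 10×0 + 9×0 + 9×2 = 83
B: 8×2 + 9×5 + 7×3 + 9×4 + 11×0 + 10×3 + 9×5 + 9×3 = 220
C: 8×3 + 9×4 + 7×4 + 9×3 + 11×1 + 10×4 + 9×3 + 9×1 = 202
D: 8×1 + 9×1 + 7×2 + 9×1 + 11×5 + 10×5 + 9×2 + 9×5 = 208
E: 8×5 + 9×0 + 7×5 + 9×0 + 11×3 + 10×1 + 9×4 + 9×0 = 154
F: 8×4 + 9×3 + 7×0 + 9×5 + 11×4 + 10×2 + 9×1 + 9×4 = 213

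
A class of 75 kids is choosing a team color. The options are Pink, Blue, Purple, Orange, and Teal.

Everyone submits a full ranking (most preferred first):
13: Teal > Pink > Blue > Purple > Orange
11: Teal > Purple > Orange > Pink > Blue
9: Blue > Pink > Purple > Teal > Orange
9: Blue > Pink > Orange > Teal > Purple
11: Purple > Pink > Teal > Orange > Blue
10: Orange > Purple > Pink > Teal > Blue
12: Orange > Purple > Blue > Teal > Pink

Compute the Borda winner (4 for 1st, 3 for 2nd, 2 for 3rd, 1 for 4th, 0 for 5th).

Pink: 13×3 + 11×1 + 9×3 + 9×3 + 11×3 + 10×2 + 12×0 = 157
Blue: 13×2 + 11×0 + 9×4 + 9×4 + 11×0 + 10×0 + 12×2 = 122
Purple: 13×1 + 11×3 + 9×2 + 9×0 + 11×4 + 10×3 + 12×3 = 174
Orange: 13×0 + 11×2 + 9×0 + 9×2 + 11×1 + 10×4 + 12×4 = 139
Teal: 13×4 + 11×4 + 9×1 + 9×1 + 11×2 + 10×1 + 12×1 = 158

Purple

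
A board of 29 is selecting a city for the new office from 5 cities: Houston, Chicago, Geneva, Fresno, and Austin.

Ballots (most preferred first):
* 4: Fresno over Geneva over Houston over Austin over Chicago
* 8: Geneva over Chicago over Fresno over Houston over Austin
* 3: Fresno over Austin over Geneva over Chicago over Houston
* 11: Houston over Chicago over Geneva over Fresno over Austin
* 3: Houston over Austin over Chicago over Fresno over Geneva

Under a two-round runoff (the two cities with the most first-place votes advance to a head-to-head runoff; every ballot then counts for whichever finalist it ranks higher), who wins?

Geneva

Round 1 first-place votes: Houston 14, Chicago 0, Geneva 8, Fresno 7, Austin 0. Houston and Geneva advance.
Runoff: Houston is ranked above Geneva on 14 ballots, Geneva above Houston on 15.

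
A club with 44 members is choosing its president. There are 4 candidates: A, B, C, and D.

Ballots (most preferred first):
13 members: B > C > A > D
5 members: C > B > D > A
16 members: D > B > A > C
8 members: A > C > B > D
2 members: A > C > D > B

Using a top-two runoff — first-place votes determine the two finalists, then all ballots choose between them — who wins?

B

Round 1 first-place votes: A 10, B 13, C 5, D 16. D and B advance.
Runoff: D is ranked above B on 18 ballots, B above D on 26.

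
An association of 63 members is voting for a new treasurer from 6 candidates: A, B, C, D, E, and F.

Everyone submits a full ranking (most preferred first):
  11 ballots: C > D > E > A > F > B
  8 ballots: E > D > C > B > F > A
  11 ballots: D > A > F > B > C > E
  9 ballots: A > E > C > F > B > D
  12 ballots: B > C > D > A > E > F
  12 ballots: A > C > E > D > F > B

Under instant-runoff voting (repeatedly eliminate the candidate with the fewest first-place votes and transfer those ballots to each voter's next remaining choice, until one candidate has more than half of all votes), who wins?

D

Round 1: A 21, B 12, C 11, D 11, E 8, F 0. F eliminated.
Round 2: A 21, B 12, C 11, D 11, E 8. E eliminated.
Round 3: A 21, B 12, C 11, D 19. C eliminated.
Round 4: A 21, B 12, D 30. B eliminated.
Round 5: A 21, D 42. D has a majority (≥32).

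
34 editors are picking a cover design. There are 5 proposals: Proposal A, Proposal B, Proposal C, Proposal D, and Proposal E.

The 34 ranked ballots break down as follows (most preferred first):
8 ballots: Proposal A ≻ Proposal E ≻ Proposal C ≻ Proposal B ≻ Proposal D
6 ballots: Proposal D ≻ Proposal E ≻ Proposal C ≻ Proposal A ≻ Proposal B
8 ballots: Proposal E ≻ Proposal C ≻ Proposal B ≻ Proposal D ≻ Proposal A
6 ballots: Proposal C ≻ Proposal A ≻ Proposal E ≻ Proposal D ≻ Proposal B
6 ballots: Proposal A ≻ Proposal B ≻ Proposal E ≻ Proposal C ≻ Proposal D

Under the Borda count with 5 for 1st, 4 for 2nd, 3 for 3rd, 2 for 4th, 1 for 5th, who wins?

Proposal A: 8×5 + 6×2 + 8×1 + 6×4 + 6×5 = 114
Proposal B: 8×2 + 6×1 + 8×3 + 6×1 + 6×4 = 76
Proposal C: 8×3 + 6×3 + 8×4 + 6×5 + 6×2 = 116
Proposal D: 8×1 + 6×5 + 8×2 + 6×2 + 6×1 = 72
Proposal E: 8×4 + 6×4 + 8×5 + 6×3 + 6×3 = 132

Proposal E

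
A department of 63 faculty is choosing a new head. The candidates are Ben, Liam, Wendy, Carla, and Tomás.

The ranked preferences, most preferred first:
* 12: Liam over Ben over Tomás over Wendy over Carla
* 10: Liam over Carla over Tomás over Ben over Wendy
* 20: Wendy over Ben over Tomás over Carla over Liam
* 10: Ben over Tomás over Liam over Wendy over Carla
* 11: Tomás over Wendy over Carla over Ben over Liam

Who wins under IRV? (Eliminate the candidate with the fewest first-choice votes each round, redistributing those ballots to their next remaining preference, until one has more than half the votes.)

Tomás

Round 1: Ben 10, Liam 22, Wendy 20, Carla 0, Tomás 11. Carla eliminated.
Round 2: Ben 10, Liam 22, Wendy 20, Tomás 11. Ben eliminated.
Round 3: Liam 22, Wendy 20, Tomás 21. Wendy eliminated.
Round 4: Liam 22, Tomás 41. Tomás has a majority (≥32).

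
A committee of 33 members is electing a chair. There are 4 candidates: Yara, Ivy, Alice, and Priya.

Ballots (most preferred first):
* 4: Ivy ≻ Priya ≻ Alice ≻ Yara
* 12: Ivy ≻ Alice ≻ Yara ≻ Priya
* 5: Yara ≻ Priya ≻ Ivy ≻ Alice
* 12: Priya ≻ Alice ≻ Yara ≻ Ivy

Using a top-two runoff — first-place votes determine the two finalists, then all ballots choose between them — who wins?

Priya

Round 1 first-place votes: Yara 5, Ivy 16, Alice 0, Priya 12. Ivy and Priya advance.
Runoff: Ivy is ranked above Priya on 16 ballots, Priya above Ivy on 17.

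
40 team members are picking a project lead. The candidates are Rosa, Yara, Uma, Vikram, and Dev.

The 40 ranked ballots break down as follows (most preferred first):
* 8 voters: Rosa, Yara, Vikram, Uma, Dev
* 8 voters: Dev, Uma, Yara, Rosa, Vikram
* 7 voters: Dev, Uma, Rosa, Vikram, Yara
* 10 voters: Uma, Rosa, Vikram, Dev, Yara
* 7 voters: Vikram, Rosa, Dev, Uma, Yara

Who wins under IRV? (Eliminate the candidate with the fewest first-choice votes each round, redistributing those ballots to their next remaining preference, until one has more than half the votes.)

Rosa

Round 1: Rosa 8, Yara 0, Uma 10, Vikram 7, Dev 15. Yara eliminated.
Round 2: Rosa 8, Uma 10, Vikram 7, Dev 15. Vikram eliminated.
Round 3: Rosa 15, Uma 10, Dev 15. Uma eliminated.
Round 4: Rosa 25, Dev 15. Rosa has a majority (≥21).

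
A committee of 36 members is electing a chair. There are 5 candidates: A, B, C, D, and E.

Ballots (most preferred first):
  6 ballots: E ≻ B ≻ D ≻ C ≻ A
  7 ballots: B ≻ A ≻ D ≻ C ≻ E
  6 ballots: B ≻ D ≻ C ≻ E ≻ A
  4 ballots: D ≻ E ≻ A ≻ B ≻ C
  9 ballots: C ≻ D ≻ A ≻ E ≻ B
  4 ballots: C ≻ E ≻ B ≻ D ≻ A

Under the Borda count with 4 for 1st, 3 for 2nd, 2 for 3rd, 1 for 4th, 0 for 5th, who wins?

A: 6×0 + 7×3 + 6×0 + 4×2 + 9×2 + 4×0 = 47
B: 6×3 + 7×4 + 6×4 + 4×1 + 9×0 + 4×2 = 82
C: 6×1 + 7×1 + 6×2 + 4×0 + 9×4 + 4×4 = 77
D: 6×2 + 7×2 + 6×3 + 4×4 + 9×3 + 4×1 = 91
E: 6×4 + 7×0 + 6×1 + 4×3 + 9×1 + 4×3 = 63

D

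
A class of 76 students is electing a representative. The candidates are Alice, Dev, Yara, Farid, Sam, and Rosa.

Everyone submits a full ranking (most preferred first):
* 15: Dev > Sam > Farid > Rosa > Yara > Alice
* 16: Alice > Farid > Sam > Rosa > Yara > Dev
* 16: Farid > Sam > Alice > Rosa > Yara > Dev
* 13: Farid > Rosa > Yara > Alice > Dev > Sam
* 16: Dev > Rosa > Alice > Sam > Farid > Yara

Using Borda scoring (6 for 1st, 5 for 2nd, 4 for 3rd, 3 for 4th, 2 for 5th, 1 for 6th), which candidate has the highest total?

Farid

Alice: 15×1 + 16×6 + 16×4 + 13×3 + 16×4 = 278
Dev: 15×6 + 16×1 + 16×1 + 13×2 + 16×6 = 244
Yara: 15×2 + 16×2 + 16×2 + 13×4 + 16×1 = 162
Farid: 15×4 + 16×5 + 16×6 + 13×6 + 16×2 = 346
Sam: 15×5 + 16×4 + 16×5 + 13×1 + 16×3 = 280
Rosa: 15×3 + 16×3 + 16×3 + 13×5 + 16×5 = 286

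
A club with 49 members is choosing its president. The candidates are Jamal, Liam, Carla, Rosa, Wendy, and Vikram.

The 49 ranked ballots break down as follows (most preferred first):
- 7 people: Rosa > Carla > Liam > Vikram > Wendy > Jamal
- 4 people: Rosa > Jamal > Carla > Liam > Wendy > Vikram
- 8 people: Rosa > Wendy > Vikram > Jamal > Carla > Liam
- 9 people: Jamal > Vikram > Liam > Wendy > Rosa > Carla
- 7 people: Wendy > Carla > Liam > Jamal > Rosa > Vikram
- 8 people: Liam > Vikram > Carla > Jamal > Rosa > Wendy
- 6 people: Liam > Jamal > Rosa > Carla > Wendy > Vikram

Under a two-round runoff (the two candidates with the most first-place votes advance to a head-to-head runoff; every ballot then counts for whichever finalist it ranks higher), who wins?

Round 1 first-place votes: Jamal 9, Liam 14, Carla 0, Rosa 19, Wendy 7, Vikram 0. Rosa and Liam advance.
Runoff: Rosa is ranked above Liam on 19 ballots, Liam above Rosa on 30.

Liam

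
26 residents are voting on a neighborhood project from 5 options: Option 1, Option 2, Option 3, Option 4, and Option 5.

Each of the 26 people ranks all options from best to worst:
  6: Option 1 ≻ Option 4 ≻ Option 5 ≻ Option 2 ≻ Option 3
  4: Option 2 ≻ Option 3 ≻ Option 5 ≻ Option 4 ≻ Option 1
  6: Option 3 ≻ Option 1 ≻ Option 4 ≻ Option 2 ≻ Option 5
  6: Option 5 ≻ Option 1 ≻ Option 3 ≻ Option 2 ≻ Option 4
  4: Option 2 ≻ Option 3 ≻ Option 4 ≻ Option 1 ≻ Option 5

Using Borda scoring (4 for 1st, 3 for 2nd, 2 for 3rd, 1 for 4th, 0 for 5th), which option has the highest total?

Option 1: 6×4 + 4×0 + 6×3 + 6×3 + 4×1 = 64
Option 2: 6×1 + 4×4 + 6×1 + 6×1 + 4×4 = 50
Option 3: 6×0 + 4×3 + 6×4 + 6×2 + 4×3 = 60
Option 4: 6×3 + 4×1 + 6×2 + 6×0 + 4×2 = 42
Option 5: 6×2 + 4×2 + 6×0 + 6×4 + 4×0 = 44

Option 1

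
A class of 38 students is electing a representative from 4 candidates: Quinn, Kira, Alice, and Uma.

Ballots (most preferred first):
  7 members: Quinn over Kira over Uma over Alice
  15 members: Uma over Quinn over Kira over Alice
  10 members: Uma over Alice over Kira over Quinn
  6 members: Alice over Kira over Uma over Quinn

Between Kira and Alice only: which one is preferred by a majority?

Kira

Kira is ranked above Alice on 22 ballots; Alice above Kira on 16.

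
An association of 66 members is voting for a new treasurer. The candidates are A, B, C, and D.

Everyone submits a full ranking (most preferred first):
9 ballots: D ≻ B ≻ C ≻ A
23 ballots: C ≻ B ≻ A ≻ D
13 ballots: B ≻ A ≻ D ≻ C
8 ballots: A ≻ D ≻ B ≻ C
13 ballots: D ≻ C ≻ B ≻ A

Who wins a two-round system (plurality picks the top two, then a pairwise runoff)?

Round 1 first-place votes: A 8, B 13, C 23, D 22. C and D advance.
Runoff: C is ranked above D on 23 ballots, D above C on 43.

D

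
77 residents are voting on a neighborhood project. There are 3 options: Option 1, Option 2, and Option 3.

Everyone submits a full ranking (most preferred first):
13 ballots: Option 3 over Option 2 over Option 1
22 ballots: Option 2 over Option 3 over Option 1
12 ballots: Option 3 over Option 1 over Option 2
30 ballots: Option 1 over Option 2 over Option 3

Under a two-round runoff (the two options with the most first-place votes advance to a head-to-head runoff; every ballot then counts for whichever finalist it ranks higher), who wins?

Option 3

Round 1 first-place votes: Option 1 30, Option 2 22, Option 3 25. Option 1 and Option 3 advance.
Runoff: Option 1 is ranked above Option 3 on 30 ballots, Option 3 above Option 1 on 47.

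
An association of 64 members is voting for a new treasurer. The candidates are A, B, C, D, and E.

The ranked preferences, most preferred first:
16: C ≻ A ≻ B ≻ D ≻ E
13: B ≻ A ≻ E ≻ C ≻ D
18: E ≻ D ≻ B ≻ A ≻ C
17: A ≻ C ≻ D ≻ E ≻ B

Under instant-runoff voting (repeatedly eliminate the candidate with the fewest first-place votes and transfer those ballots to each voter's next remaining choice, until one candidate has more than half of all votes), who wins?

Round 1: A 17, B 13, C 16, D 0, E 18. D eliminated.
Round 2: A 17, B 13, C 16, E 18. B eliminated.
Round 3: A 30, C 16, E 18. C eliminated.
Round 4: A 46, E 18. A has a majority (≥33).

A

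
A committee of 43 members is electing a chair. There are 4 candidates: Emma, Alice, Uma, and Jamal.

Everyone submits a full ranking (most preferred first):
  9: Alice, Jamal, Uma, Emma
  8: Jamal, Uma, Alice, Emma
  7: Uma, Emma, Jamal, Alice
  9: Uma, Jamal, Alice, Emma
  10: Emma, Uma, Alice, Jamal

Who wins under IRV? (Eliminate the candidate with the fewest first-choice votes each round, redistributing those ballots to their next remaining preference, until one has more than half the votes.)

Uma

Round 1: Emma 10, Alice 9, Uma 16, Jamal 8. Jamal eliminated.
Round 2: Emma 10, Alice 9, Uma 24. Uma has a majority (≥22).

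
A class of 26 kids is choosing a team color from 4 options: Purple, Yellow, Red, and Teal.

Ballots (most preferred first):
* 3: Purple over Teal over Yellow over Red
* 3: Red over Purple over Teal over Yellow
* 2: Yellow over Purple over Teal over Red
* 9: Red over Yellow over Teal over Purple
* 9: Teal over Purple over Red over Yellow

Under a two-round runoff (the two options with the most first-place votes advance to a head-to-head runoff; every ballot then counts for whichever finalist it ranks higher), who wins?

Teal

Round 1 first-place votes: Purple 3, Yellow 2, Red 12, Teal 9. Red and Teal advance.
Runoff: Red is ranked above Teal on 12 ballots, Teal above Red on 14.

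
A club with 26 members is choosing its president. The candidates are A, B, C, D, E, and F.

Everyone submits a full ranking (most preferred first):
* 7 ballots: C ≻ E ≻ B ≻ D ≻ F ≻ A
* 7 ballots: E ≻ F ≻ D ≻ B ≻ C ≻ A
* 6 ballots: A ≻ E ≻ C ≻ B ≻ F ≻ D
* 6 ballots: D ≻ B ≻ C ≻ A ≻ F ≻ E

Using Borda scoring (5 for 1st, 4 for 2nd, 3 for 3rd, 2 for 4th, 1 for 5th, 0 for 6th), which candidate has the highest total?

E

A: 7×0 + 7×0 + 6×5 + 6×2 = 42
B: 7×3 + 7×2 + 6×2 + 6×4 = 71
C: 7×5 + 7×1 + 6×3 + 6×3 = 78
D: 7×2 + 7×3 + 6×0 + 6×5 = 65
E: 7×4 + 7×5 + 6×4 + 6×0 = 87
F: 7×1 + 7×4 + 6×1 + 6×1 = 47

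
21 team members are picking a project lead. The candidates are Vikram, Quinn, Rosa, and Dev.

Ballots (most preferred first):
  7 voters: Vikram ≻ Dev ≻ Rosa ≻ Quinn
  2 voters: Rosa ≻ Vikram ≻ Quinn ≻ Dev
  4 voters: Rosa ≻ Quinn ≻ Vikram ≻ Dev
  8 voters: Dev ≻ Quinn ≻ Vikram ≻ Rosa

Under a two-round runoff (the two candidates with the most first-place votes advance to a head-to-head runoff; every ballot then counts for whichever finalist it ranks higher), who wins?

Vikram

Round 1 first-place votes: Vikram 7, Quinn 0, Rosa 6, Dev 8. Dev and Vikram advance.
Runoff: Dev is ranked above Vikram on 8 ballots, Vikram above Dev on 13.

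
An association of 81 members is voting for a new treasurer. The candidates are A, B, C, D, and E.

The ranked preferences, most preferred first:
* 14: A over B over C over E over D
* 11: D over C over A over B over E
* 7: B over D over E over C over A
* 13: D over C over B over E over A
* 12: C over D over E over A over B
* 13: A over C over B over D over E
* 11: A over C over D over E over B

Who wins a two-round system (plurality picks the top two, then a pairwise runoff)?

Round 1 first-place votes: A 38, B 7, C 12, D 24, E 0. A and D advance.
Runoff: A is ranked above D on 38 ballots, D above A on 43.

D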